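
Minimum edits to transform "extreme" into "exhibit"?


Word 1: "extreme" (length 7)
Word 2: "exhibit" (length 7)
One optimal edit sequence (insert/delete/substitute each cost 1):
  1. keep 'e'
  2. keep 'x'
  3. substitute 't' -> 'h'  (+1)
  4. substitute 'r' -> 'i'  (+1)
  5. substitute 'e' -> 'b'  (+1)
  6. substitute 'm' -> 'i'  (+1)
  7. substitute 'e' -> 't'  (+1)
Total edit operations: 5
Edit distance = 5


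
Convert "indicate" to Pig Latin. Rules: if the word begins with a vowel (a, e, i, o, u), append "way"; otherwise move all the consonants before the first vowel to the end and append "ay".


Word: "indicate"
Starts with vowel → add 'way'
Pig Latin = "indicateway"


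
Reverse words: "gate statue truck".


Original: "gate statue truck"
Words (1..n): gate | statue | truck
Reversed (n..1): truck | statue | gate
Result = "truck statue gate"


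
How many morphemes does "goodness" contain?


Word: "goodness"
Morphemes: good / -ness
Each morpheme carries meaning
= 2 morphemes


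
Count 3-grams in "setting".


Word: "setting" (length 7)
Number of 3-grams = length - 3 + 1 = 7 - 3 + 1
= 5


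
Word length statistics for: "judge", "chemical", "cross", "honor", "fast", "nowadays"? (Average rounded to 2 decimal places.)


Lengths: "judge"=5, "chemical"=8, "cross"=5, "honor"=5, "fast"=4, "nowadays"=8
Sum = 35, Count = 6
Average = 35/6 = 5.83
= avg=5.83, min=4, max=8


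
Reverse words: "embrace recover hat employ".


Original: "embrace recover hat employ"
Words (1..n): embrace | recover | hat | employ
Reversed (n..1): employ | hat | recover | embrace
Result = "employ hat recover embrace"


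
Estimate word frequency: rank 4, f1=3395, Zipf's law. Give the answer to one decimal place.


Zipf's law: f(r) = f(1) / r
f(1) = 3395
f(4) = 3395 / 4
= 848.8 occurrences


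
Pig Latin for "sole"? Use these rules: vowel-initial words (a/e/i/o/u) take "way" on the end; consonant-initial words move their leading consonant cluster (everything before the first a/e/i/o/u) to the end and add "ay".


Word: "sole"
Starts with consonant(s) → move to end, add 'ay'
Consonant cluster: "s"
Pig Latin = "olesay"


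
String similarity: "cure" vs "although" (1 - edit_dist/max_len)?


Word 1: "cure" (length 4)
Word 2: "although" (length 8)
One optimal edit sequence:
  1. insert 'a'  (+1)
  2. insert 'l'  (+1)
  3. insert 't'  (+1)
  4. insert 'h'  (+1)
  5. substitute 'c' -> 'o'  (+1)
  6. keep 'u'
  7. substitute 'r' -> 'g'  (+1)
  8. substitute 'e' -> 'h'  (+1)
Edit distance = 7
Max length = max(4, 8) = 8
Similarity = 1 - 7/8
= 0.1250


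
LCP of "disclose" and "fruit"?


Word 1: "disclose"
Word 2: "fruit"
Comparing from start:
  Pos 0: 'd' != 'f' (stop)
LCP = "" (length 0)


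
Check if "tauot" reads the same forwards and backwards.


Word: "tauot"
Reversed: "touat"
Forward == Backward? tauot != touat
Palindrome = No


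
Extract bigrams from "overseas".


Word: "overseas" (length 8)
Number of bigrams = 8 - 2 + 1 = 7
  Position 0: "ov"
  Position 1: "ve"
  Position 2: "er"
  Position 3: "rs"
  Position 4: "se"
  Position 5: "ea"
  Position 6: "as"
Bigrams = "ov", "ve", "er", "rs", "se", "ea", "as"


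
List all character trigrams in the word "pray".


Word: "pray" (length 4)
Number of trigrams = 4 - 3 + 1 = 2
  Position 0: "pra"
  Position 1: "ray"
Trigrams = "pra", "ray"


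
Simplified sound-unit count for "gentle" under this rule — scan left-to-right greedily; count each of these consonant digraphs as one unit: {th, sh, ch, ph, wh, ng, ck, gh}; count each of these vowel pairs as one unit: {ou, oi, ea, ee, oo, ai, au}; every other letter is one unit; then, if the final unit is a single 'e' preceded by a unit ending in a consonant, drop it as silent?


Word: "gentle" (6 letters)
Left-to-right scan:
  (1) 'g' (letter)
  (2) 'e' (letter)
  (3) 'n' (letter)
  (4) 't' (letter)
  (5) 'l' (letter)
  (6) 'e' (letter)
Units from scan: 6
Final unit is 'e' after a consonant -> drop as silent (-1)
Sound units = 5 units


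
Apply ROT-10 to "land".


Word: "land"
Shift: 10
Each letter → (letter + shift) mod 26:
  'l' (11) + 10 = 21 → 'v'
  'a' (0) + 10 = 10 → 'k'
  'n' (13) + 10 = 23 → 'x'
  'd' (3) + 10 = 13 → 'n'
Result = "vkxn"


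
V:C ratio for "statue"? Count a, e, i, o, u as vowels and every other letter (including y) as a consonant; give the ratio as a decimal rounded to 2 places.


Word: "statue"
Vowels (a,e,i,o,u): 3
Consonants: 3
Ratio = 3/3
= 1.00


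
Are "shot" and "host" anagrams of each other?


Word 1: "shot" → sorted: host
Word 2: "host" → sorted: host
Same letters? host == host
Anagram = Yes


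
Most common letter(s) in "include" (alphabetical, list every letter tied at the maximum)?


Word: "include"
Letter counts:
  'c': 1
  'd': 1
  'e': 1
  'i': 1
  'l': 1
  'n': 1
  'u': 1
Maximum count = 1
Most frequent = 'c', 'd', 'e', 'i', 'l', 'n', 'u' (1 time each)


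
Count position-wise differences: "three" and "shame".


Comparing character by character (same length = 5):
  Pos 0: 't' vs 's' !=
  Pos 1: 'h' vs 'h' =
  Pos 2: 'r' vs 'a' !=
  Pos 3: 'e' vs 'm' !=
  Pos 4: 'e' vs 'e' =
Hamming distance = 3


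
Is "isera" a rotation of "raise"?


Word: "raise", Candidate: "isera"
Method: check if candidate is substring of word+word
"raiseraise" contains "isera"? Yes
Is rotation = Yes


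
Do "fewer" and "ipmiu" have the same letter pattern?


Pattern of "fewer": [0, 1, 2, 1, 3]
Pattern of "ipmiu": [0, 1, 2, 0, 3]
Patterns do not match
Same pattern = No


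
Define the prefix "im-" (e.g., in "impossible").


Prefix: im-
Example: impossible = im- + possible
Meaning = not / into


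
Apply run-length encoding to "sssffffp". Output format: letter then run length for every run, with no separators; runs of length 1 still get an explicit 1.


String: "sssffffp"
Scanning for consecutive runs:
  's' x 3
  'f' x 4
  'p' x 1
RLE = "s3f4p1"


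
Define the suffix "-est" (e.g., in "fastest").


Suffix: -est
As in: fastest -> fast + -est
Meaning = most


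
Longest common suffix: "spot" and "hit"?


Word 1: "spot"
Word 2: "hit"
Comparing from end:
  Pos -1: 't' == 't'
  Pos -2: 'o' != 'i' (stop)
LCS = "t" (length 1)


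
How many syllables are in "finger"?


Word: "finger"
Syllable breakdown: fin / ger
Counting: 2 parts
= 2 syllables


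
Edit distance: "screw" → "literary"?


Word 1: "screw" (length 5)
Word 2: "literary" (length 8)
One optimal edit sequence (insert/delete/substitute each cost 1):
  1. insert 'l'  (+1)
  2. insert 'i'  (+1)
  3. substitute 's' -> 't'  (+1)
  4. substitute 'c' -> 'e'  (+1)
  5. keep 'r'
  6. insert 'a'  (+1)
  7. substitute 'e' -> 'r'  (+1)
  8. substitute 'w' -> 'y'  (+1)
Total edit operations: 7
Edit distance = 7


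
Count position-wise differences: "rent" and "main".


Comparing character by character (same length = 4):
  Pos 0: 'r' vs 'm' !=
  Pos 1: 'e' vs 'a' !=
  Pos 2: 'n' vs 'i' !=
  Pos 3: 't' vs 'n' !=
Hamming distance = 4


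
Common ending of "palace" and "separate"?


Word 1: "palace"
Word 2: "separate"
Comparing from end:
  Pos -1: 'e' == 'e'
  Pos -2: 'c' != 't' (stop)
LCS = "e" (length 1)


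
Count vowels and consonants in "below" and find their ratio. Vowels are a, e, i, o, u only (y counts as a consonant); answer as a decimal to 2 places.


Word: "below"
Vowels (a,e,i,o,u): 2
Consonants: 3
Ratio = 2/3
= 0.67


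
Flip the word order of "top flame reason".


Original: "top flame reason"
Words (1..n): top | flame | reason
Reversed (n..1): reason | flame | top
Result = "reason flame top"


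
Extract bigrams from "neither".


Word: "neither" (length 7)
Number of bigrams = 7 - 2 + 1 = 6
  Position 0: "ne"
  Position 1: "ei"
  Position 2: "it"
  Position 3: "th"
  Position 4: "he"
  Position 5: "er"
Bigrams = "ne", "ei", "it", "th", "he", "er"


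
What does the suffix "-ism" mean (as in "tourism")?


Suffix: -ism
As in: tourism -> tour + -ism
Meaning = belief / practice


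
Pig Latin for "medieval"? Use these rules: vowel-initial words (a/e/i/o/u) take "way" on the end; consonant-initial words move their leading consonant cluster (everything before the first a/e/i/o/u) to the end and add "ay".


Word: "medieval"
Starts with consonant(s) → move to end, add 'ay'
Consonant cluster: "m"
Pig Latin = "edievalmay"


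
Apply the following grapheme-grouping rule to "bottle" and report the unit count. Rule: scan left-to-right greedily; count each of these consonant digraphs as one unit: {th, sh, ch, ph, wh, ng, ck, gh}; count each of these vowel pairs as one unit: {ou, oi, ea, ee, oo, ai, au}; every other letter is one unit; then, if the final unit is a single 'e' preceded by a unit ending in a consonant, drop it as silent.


Word: "bottle" (6 letters)
Left-to-right scan:
  [1] 'b' (letter)
  [2] 'o' (letter)
  [3] 't' (letter)
  [4] 't' (letter)
  [5] 'l' (letter)
  [6] 'e' (letter)
Units from scan: 6
Final unit is 'e' after a consonant -> drop as silent (-1)
Sound units = 5 units


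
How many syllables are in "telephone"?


Word: "telephone"
Syllable breakdown: tel-e-phone
Counting: 3 parts
= 3 syllables


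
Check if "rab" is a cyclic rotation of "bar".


Word: "bar", Candidate: "rab"
Method: check if candidate is substring of word+word
"barbar" contains "rab"? No
Is rotation = No


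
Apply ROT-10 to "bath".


Word: "bath"
Shift: 10
Each letter → (letter + shift) mod 26:
  'b' (1) + 10 = 11 → 'l'
  'a' (0) + 10 = 10 → 'k'
  't' (19) + 10 = 3 → 'd'
  'h' (7) + 10 = 17 → 'r'
Result = "lkdr"


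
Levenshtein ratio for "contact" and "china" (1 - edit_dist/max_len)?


Word 1: "contact" (length 7)
Word 2: "china" (length 5)
One optimal edit sequence:
  1. keep 'c'
  2. substitute 'o' -> 'h'  (+1)
  3. substitute 'n' -> 'i'  (+1)
  4. substitute 't' -> 'n'  (+1)
  5. keep 'a'
  6. delete 'c'  (+1)
  7. delete 't'  (+1)
Edit distance = 5
Max length = max(7, 5) = 7
Similarity = 1 - 5/7
= 0.2857


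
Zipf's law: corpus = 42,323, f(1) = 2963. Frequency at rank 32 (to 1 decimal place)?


Zipf's law: f(r) = f(1) / r
f(1) = 2963
f(32) = 2963 / 32
= 92.6 occurrences


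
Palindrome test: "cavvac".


Word: "cavvac"
Reversed: "cavvac"
Forward == Backward? cavvac == cavvac
Palindrome = Yes


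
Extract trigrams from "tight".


Word: "tight" (length 5)
Number of trigrams = 5 - 3 + 1 = 3
  Position 0: "tig"
  Position 1: "igh"
  Position 2: "ght"
Trigrams = "tig", "igh", "ght"


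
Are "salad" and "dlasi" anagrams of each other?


Word 1: "salad" → sorted: aadls
Word 2: "dlasi" → sorted: adils
Same letters? aadls != adils
Anagram = No


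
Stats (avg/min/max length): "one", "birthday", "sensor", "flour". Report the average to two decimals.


Lengths: "one"=3, "birthday"=8, "sensor"=6, "flour"=5
Sum = 22, Count = 4
Average = 22/4 = 5.50
= avg=5.50, min=3, max=8


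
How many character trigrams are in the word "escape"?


Word: "escape" (length 6)
Number of 3-grams = length - 3 + 1 = 6 - 3 + 1
= 4


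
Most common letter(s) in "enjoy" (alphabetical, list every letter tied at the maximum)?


Word: "enjoy"
Letter counts:
  'e': 1
  'j': 1
  'n': 1
  'o': 1
  'y': 1
Maximum count = 1
Most frequent = 'e', 'j', 'n', 'o', 'y' (1 time each)


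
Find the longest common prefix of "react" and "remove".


Word 1: "react"
Word 2: "remove"
Comparing from start:
  Pos 0: 'r' == 'r'
  Pos 1: 'e' == 'e'
  Pos 2: 'a' != 'm' (stop)
LCP = "re" (length 2)


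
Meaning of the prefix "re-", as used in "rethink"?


Prefix: re-
As in: rethink -> re- + think
Meaning = again


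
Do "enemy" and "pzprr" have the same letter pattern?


Pattern of "enemy": [0, 1, 0, 2, 3]
Pattern of "pzprr": [0, 1, 0, 2, 2]
Patterns do not match
Same pattern = No


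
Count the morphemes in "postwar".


Word: "postwar"
Morphemes: post- | war
Each morpheme carries meaning
= 2 morphemes


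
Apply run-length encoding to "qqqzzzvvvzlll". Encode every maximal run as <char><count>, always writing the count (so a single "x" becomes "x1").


String: "qqqzzzvvvzlll"
Scanning for consecutive runs:
  'q' x 3
  'z' x 3
  'v' x 3
  'z' x 1
  'l' x 3
RLE = "q3z3v3z1l3"


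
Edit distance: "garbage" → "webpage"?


Word 1: "garbage" (length 7)
Word 2: "webpage" (length 7)
One optimal edit sequence (insert/delete/substitute each cost 1):
  1. substitute 'g' -> 'w'  (+1)
  2. substitute 'a' -> 'e'  (+1)
  3. substitute 'r' -> 'b'  (+1)
  4. substitute 'b' -> 'p'  (+1)
  5. keep 'a'
  6. keep 'g'
  7. keep 'e'
Total edit operations: 4
Edit distance = 4


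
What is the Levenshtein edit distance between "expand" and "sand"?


Word 1: "expand" (length 6)
Word 2: "sand" (length 4)
One optimal edit sequence (insert/delete/substitute each cost 1):
  1. delete 'e'  (+1)
  2. delete 'x'  (+1)
  3. substitute 'p' -> 's'  (+1)
  4. keep 'a'
  5. keep 'n'
  6. keep 'd'
Total edit operations: 3
Edit distance = 3


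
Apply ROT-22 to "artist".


Word: "artist"
Shift: 22
Each letter → (letter + shift) mod 26:
  'a' (0) + 22 = 22 → 'w'
  'r' (17) + 22 = 13 → 'n'
  't' (19) + 22 = 15 → 'p'
  'i' (8) + 22 = 4 → 'e'
  's' (18) + 22 = 14 → 'o'
  't' (19) + 22 = 15 → 'p'
Result = "wnpeop"


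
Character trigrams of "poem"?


Word: "poem" (length 4)
Number of trigrams = 4 - 3 + 1 = 2
  Position 0: "poe"
  Position 1: "oem"
Trigrams = "poe", "oem"


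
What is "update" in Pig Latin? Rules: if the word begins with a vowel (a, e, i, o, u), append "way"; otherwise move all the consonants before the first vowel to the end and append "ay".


Word: "update"
Starts with vowel → add 'way'
Pig Latin = "updateway"


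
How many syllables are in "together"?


Word: "together"
Syllable breakdown: to | geth | er
Counting: 3 parts
= 3 syllables


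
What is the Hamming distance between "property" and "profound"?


Comparing character by character (same length = 8):
  Pos 0: 'p' vs 'p' =
  Pos 1: 'r' vs 'r' =
  Pos 2: 'o' vs 'o' =
  Pos 3: 'p' vs 'f' !=
  Pos 4: 'e' vs 'o' !=
  Pos 5: 'r' vs 'u' !=
  Pos 6: 't' vs 'n' !=
  Pos 7: 'y' vs 'd' !=
Hamming distance = 5


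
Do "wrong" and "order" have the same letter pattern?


Pattern of "wrong": [0, 1, 2, 3, 4]
Pattern of "order": [0, 1, 2, 3, 1]
Patterns do not match
Same pattern = No


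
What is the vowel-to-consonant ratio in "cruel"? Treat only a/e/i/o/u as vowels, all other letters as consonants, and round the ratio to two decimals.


Word: "cruel"
Vowels (a,e,i,o,u): 2
Consonants: 3
Ratio = 2/3
= 0.67


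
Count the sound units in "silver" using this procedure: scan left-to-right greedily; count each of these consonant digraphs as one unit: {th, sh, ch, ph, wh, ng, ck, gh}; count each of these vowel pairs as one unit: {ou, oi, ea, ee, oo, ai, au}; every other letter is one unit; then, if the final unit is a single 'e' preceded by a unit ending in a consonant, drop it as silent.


Word: "silver" (6 letters)
Left-to-right scan:
  (1) 's' (letter)
  (2) 'i' (letter)
  (3) 'l' (letter)
  (4) 'v' (letter)
  (5) 'e' (letter)
  (6) 'r' (letter)
Units from scan: 6
Sound units = 6 units


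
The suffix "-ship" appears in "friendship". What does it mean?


Suffix: -ship
As in: friendship -> friend + -ship
Meaning = state / position


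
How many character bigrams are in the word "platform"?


Word: "platform" (length 8)
Number of 2-grams = length - 2 + 1 = 8 - 2 + 1
= 7


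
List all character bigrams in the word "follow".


Word: "follow" (length 6)
Number of bigrams = 6 - 2 + 1 = 5
  Position 0: "fo"
  Position 1: "ol"
  Position 2: "ll"
  Position 3: "lo"
  Position 4: "ow"
Bigrams = "fo", "ol", "ll", "lo", "ow"


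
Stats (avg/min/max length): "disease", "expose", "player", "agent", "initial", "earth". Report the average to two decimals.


Lengths: "disease"=7, "expose"=6, "player"=6, "agent"=5, "initial"=7, "earth"=5
Sum = 36, Count = 6
Average = 36/6 = 6.00
= avg=6.00, min=5, max=7


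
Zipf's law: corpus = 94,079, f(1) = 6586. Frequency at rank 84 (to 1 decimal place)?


Zipf's law: f(r) = f(1) / r
f(1) = 6586
f(84) = 6586 / 84
= 78.4 occurrences


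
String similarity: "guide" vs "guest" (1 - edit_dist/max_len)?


Word 1: "guide" (length 5)
Word 2: "guest" (length 5)
One optimal edit sequence:
  1. keep 'g'
  2. keep 'u'
  3. substitute 'i' -> 'e'  (+1)
  4. substitute 'd' -> 's'  (+1)
  5. substitute 'e' -> 't'  (+1)
Edit distance = 3
Max length = max(5, 5) = 5
Similarity = 1 - 3/5
= 0.4000


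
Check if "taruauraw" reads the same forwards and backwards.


Word: "taruauraw"
Reversed: "waruaurat"
Forward == Backward? taruauraw != waruaurat
Palindrome = No


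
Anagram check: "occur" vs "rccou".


Word 1: "occur" → sorted: ccoru
Word 2: "rccou" → sorted: ccoru
Same letters? ccoru == ccoru
Anagram = Yes


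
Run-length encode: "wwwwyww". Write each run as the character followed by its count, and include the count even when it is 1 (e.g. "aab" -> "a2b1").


String: "wwwwyww"
Scanning for consecutive runs:
  'w' x 4
  'y' x 1
  'w' x 2
RLE = "w4y1w2"


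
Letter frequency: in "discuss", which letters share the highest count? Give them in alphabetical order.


Word: "discuss"
Letter counts:
  'c': 1
  'd': 1
  'i': 1
  's': 3
  'u': 1
Maximum count = 3
Most frequent = 's' (3 times each)


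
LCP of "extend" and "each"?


Word 1: "extend"
Word 2: "each"
Comparing from start:
  Pos 0: 'e' == 'e'
  Pos 1: 'x' != 'a' (stop)
LCP = "e" (length 1)


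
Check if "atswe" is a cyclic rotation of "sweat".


Word: "sweat", Candidate: "atswe"
Method: check if candidate is substring of word+word
"sweatsweat" contains "atswe"? Yes
Is rotation = Yes


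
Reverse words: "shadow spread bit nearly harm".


Original: "shadow spread bit nearly harm"
Words (1..n): shadow | spread | bit | nearly | harm
Reversed (n..1): harm | nearly | bit | spread | shadow
Result = "harm nearly bit spread shadow"


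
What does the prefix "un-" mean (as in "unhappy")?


Prefix: un-
As in: unhappy -> un- + happy
Meaning = not / reverse


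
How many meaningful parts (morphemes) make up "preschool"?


Word: "preschool"
Morphemes: pre- | school
Each morpheme carries meaning
= 2 morphemes


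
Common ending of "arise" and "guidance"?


Word 1: "arise"
Word 2: "guidance"
Comparing from end:
  Pos -1: 'e' == 'e'
  Pos -2: 's' != 'c' (stop)
LCS = "e" (length 1)


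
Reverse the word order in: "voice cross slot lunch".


Original: "voice cross slot lunch"
Words (1..n): voice | cross | slot | lunch
Reversed (n..1): lunch | slot | cross | voice
Result = "lunch slot cross voice"


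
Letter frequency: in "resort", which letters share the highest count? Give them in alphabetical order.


Word: "resort"
Letter counts:
  'e': 1
  'o': 1
  'r': 2
  's': 1
  't': 1
Maximum count = 2
Most frequent = 'r' (2 times each)


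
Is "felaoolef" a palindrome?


Word: "felaoolef"
Reversed: "felooalef"
Forward == Backward? felaoolef != felooalef
Palindrome = No


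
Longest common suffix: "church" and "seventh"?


Word 1: "church"
Word 2: "seventh"
Comparing from end:
  Pos -1: 'h' == 'h'
  Pos -2: 'c' != 't' (stop)
LCS = "h" (length 1)


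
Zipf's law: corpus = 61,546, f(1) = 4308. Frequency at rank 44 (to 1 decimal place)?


Zipf's law: f(r) = f(1) / r
f(1) = 4308
f(44) = 4308 / 44
= 97.9 occurrences


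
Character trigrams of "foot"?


Word: "foot" (length 4)
Number of trigrams = 4 - 3 + 1 = 2
  Position 0: "foo"
  Position 1: "oot"
Trigrams = "foo", "oot"


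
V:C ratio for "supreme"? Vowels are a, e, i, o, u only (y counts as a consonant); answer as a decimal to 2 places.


Word: "supreme"
Vowels (a,e,i,o,u): 3
Consonants: 4
Ratio = 3/4
= 0.75


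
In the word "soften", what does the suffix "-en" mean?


Suffix: -en
Example: soften = soft + -en
Meaning = to make / become


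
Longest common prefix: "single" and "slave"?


Word 1: "single"
Word 2: "slave"
Comparing from start:
  Pos 0: 's' == 's'
  Pos 1: 'i' != 'l' (stop)
LCP = "s" (length 1)


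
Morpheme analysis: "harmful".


Word: "harmful"
Morphemes: harm + -ful
Each morpheme carries meaning
= 2 morphemes


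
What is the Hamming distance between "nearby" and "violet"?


Comparing character by character (same length = 6):
  Pos 0: 'n' vs 'v' !=
  Pos 1: 'e' vs 'i' !=
  Pos 2: 'a' vs 'o' !=
  Pos 3: 'r' vs 'l' !=
  Pos 4: 'b' vs 'e' !=
  Pos 5: 'y' vs 't' !=
Hamming distance = 6


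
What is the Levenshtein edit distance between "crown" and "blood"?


Word 1: "crown" (length 5)
Word 2: "blood" (length 5)
One optimal edit sequence (insert/delete/substitute each cost 1):
  1. substitute 'c' -> 'b'  (+1)
  2. substitute 'r' -> 'l'  (+1)
  3. keep 'o'
  4. substitute 'w' -> 'o'  (+1)
  5. substitute 'n' -> 'd'  (+1)
Total edit operations: 4
Edit distance = 4


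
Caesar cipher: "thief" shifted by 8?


Word: "thief"
Shift: 8
Each letter → (letter + shift) mod 26:
  't' (19) + 8 = 1 → 'b'
  'h' (7) + 8 = 15 → 'p'
  'i' (8) + 8 = 16 → 'q'
  'e' (4) + 8 = 12 → 'm'
  'f' (5) + 8 = 13 → 'n'
Result = "bpqmn"


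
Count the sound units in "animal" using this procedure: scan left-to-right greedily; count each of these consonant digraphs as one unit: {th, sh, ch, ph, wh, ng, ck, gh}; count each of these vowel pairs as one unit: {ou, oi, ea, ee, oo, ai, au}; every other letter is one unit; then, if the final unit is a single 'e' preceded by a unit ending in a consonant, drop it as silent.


Word: "animal" (6 letters)
Left-to-right scan:
  (1) 'a' (letter)
  (2) 'n' (letter)
  (3) 'i' (letter)
  (4) 'm' (letter)
  (5) 'a' (letter)
  (6) 'l' (letter)
Units from scan: 6
Sound units = 6 units


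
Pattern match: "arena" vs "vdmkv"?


Pattern of "arena": [0, 1, 2, 3, 0]
Pattern of "vdmkv": [0, 1, 2, 3, 0]
Patterns match
Same pattern = Yes


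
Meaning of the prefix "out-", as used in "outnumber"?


Prefix: out-
Example: outnumber = out- + number
Meaning = surpass


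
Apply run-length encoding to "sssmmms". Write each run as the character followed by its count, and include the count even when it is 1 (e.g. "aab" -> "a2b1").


String: "sssmmms"
Scanning for consecutive runs:
  's' x 3
  'm' x 3
  's' x 1
RLE = "s3m3s1"


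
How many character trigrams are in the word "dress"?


Word: "dress" (length 5)
Number of 3-grams = length - 3 + 1 = 5 - 3 + 1
= 3


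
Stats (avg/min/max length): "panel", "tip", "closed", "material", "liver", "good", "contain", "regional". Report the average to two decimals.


Lengths: "panel"=5, "tip"=3, "closed"=6, "material"=8, "liver"=5, "good"=4, "contain"=7, "regional"=8
Sum = 46, Count = 8
Average = 46/8 = 5.75
= avg=5.75, min=3, max=8


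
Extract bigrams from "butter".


Word: "butter" (length 6)
Number of bigrams = 6 - 2 + 1 = 5
  Position 0: "bu"
  Position 1: "ut"
  Position 2: "tt"
  Position 3: "te"
  Position 4: "er"
Bigrams = "bu", "ut", "tt", "te", "er"


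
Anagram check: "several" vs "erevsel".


Word 1: "several" → sorted: aeelrsv
Word 2: "erevsel" → sorted: eeelrsv
Same letters? aeelrsv != eeelrsv
Anagram = No


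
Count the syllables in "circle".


Word: "circle"
Syllable breakdown: cir | cle
Counting: 2 parts
= 2 syllables


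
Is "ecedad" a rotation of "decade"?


Word: "decade", Candidate: "ecedad"
Method: check if candidate is substring of word+word
"decadedecade" contains "ecedad"? No
Is rotation = No


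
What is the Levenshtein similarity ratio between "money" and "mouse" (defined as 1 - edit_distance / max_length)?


Word 1: "money" (length 5)
Word 2: "mouse" (length 5)
One optimal edit sequence:
  1. keep 'm'
  2. keep 'o'
  3. substitute 'n' -> 'u'  (+1)
  4. substitute 'e' -> 's'  (+1)
  5. substitute 'y' -> 'e'  (+1)
Edit distance = 3
Max length = max(5, 5) = 5
Similarity = 1 - 3/5
= 0.4000


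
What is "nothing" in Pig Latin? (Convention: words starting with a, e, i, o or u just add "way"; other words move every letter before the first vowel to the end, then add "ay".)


Word: "nothing"
Starts with consonant(s) → move to end, add 'ay'
Consonant cluster: "n"
Pig Latin = "othingnay"


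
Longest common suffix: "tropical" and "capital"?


Word 1: "tropical"
Word 2: "capital"
Comparing from end:
  Pos -1: 'l' == 'l'
  Pos -2: 'a' == 'a'
  Pos -3: 'c' != 't' (stop)
LCS = "al" (length 2)


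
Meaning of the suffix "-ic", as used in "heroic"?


Suffix: -ic
As in: heroic -> hero + -ic
Meaning = relating to


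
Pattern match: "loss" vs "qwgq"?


Pattern of "loss": [0, 1, 2, 2]
Pattern of "qwgq": [0, 1, 2, 0]
Patterns do not match
Same pattern = No


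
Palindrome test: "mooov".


Word: "mooov"
Reversed: "vooom"
Forward == Backward? mooov != vooom
Palindrome = No


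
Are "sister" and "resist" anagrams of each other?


Word 1: "sister" → sorted: eirsst
Word 2: "resist" → sorted: eirsst
Same letters? eirsst == eirsst
Anagram = Yes


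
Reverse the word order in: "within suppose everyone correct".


Original: "within suppose everyone correct"
Words (1..n): within | suppose | everyone | correct
Reversed (n..1): correct | everyone | suppose | within
Result = "correct everyone suppose within"


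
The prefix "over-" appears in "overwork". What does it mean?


Prefix: over-
Example: overwork = over- + work
Meaning = excessive


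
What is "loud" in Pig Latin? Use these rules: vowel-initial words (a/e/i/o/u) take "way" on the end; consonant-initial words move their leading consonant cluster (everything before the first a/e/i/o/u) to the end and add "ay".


Word: "loud"
Starts with consonant(s) → move to end, add 'ay'
Consonant cluster: "l"
Pig Latin = "oudlay"


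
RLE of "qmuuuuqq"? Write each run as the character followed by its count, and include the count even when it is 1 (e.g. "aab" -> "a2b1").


String: "qmuuuuqq"
Scanning for consecutive runs:
  'q' x 1
  'm' x 1
  'u' x 4
  'q' x 2
RLE = "q1m1u4q2"


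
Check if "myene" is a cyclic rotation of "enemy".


Word: "enemy", Candidate: "myene"
Method: check if candidate is substring of word+word
"enemyenemy" contains "myene"? Yes
Is rotation = Yes


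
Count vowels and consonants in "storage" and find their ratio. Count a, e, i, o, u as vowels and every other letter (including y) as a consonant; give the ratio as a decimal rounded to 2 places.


Word: "storage"
Vowels (a,e,i,o,u): 3
Consonants: 4
Ratio = 3/4
= 0.75


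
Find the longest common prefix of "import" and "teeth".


Word 1: "import"
Word 2: "teeth"
Comparing from start:
  Pos 0: 'i' != 't' (stop)
LCP = "" (length 0)


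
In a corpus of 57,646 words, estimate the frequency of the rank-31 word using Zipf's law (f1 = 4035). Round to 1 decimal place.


Zipf's law: f(r) = f(1) / r
f(1) = 4035
f(31) = 4035 / 31
= 130.2 occurrences


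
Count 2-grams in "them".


Word: "them" (length 4)
Number of 2-grams = length - 2 + 1 = 4 - 2 + 1
= 3


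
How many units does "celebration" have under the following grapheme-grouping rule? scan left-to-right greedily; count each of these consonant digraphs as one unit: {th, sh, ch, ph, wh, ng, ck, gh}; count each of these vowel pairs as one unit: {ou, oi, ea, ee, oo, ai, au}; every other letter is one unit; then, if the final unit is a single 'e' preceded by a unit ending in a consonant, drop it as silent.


Word: "celebration" (11 letters)
Left-to-right scan:
  (1) 'c' (letter)
  (2) 'e' (letter)
  (3) 'l' (letter)
  (4) 'e' (letter)
  (5) 'b' (letter)
  (6) 'r' (letter)
  (7) 'a' (letter)
  (8) 't' (letter)
  (9) 'i' (letter)
  (10) 'o' (letter)
  (11) 'n' (letter)
Units from scan: 11
Sound units = 11 units


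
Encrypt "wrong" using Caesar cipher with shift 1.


Word: "wrong"
Shift: 1
Each letter → (letter + shift) mod 26:
  'w' (22) + 1 = 23 → 'x'
  'r' (17) + 1 = 18 → 's'
  'o' (14) + 1 = 15 → 'p'
  'n' (13) + 1 = 14 → 'o'
  'g' (6) + 1 = 7 → 'h'
Result = "xspoh"


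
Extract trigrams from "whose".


Word: "whose" (length 5)
Number of trigrams = 5 - 3 + 1 = 3
  Position 0: "who"
  Position 1: "hos"
  Position 2: "ose"
Trigrams = "who", "hos", "ose"


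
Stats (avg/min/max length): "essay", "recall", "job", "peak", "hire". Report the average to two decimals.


Lengths: "essay"=5, "recall"=6, "job"=3, "peak"=4, "hire"=4
Sum = 22, Count = 5
Average = 22/5 = 4.40
= avg=4.40, min=3, max=6


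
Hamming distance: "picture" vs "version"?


Comparing character by character (same length = 7):
  Pos 0: 'p' vs 'v' !=
  Pos 1: 'i' vs 'e' !=
  Pos 2: 'c' vs 'r' !=
  Pos 3: 't' vs 's' !=
  Pos 4: 'u' vs 'i' !=
  Pos 5: 'r' vs 'o' !=
  Pos 6: 'e' vs 'n' !=
Hamming distance = 7


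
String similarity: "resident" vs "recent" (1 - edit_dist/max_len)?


Word 1: "resident" (length 8)
Word 2: "recent" (length 6)
One optimal edit sequence:
  1. keep 'r'
  2. keep 'e'
  3. delete 's'  (+1)
  4. delete 'i'  (+1)
  5. substitute 'd' -> 'c'  (+1)
  6. keep 'e'
  7. keep 'n'
  8. keep 't'
Edit distance = 3
Max length = max(8, 6) = 8
Similarity = 1 - 3/8
= 0.6250


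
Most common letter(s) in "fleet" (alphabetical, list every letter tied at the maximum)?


Word: "fleet"
Letter counts:
  'e': 2
  'f': 1
  'l': 1
  't': 1
Maximum count = 2
Most frequent = 'e' (2 times each)


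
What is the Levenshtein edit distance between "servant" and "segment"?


Word 1: "servant" (length 7)
Word 2: "segment" (length 7)
One optimal edit sequence (insert/delete/substitute each cost 1):
  1. keep 's'
  2. keep 'e'
  3. substitute 'r' -> 'g'  (+1)
  4. substitute 'v' -> 'm'  (+1)
  5. substitute 'a' -> 'e'  (+1)
  6. keep 'n'
  7. keep 't'
Total edit operations: 3
Edit distance = 3


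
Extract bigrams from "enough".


Word: "enough" (length 6)
Number of bigrams = 6 - 2 + 1 = 5
  Position 0: "en"
  Position 1: "no"
  Position 2: "ou"
  Position 3: "ug"
  Position 4: "gh"
Bigrams = "en", "no", "ou", "ug", "gh"


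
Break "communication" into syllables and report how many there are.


Word: "communication"
Syllable breakdown: com-mu-ni-ca-tion
Counting: 5 parts
= 5 syllables


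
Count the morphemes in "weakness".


Word: "weakness"
Morphemes: weak / -ness
Each morpheme carries meaning
= 2 morphemes


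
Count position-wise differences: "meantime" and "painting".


Comparing character by character (same length = 8):
  Pos 0: 'm' vs 'p' !=
  Pos 1: 'e' vs 'a' !=
  Pos 2: 'a' vs 'i' !=
  Pos 3: 'n' vs 'n' =
  Pos 4: 't' vs 't' =
  Pos 5: 'i' vs 'i' =
  Pos 6: 'm' vs 'n' !=
  Pos 7: 'e' vs 'g' !=
Hamming distance = 5


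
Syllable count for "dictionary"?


Word: "dictionary"
Syllable breakdown: dic / tion / ar / y
Counting: 4 parts
= 4 syllables


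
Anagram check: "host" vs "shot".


Word 1: "host" → sorted: host
Word 2: "shot" → sorted: host
Same letters? host == host
Anagram = Yes


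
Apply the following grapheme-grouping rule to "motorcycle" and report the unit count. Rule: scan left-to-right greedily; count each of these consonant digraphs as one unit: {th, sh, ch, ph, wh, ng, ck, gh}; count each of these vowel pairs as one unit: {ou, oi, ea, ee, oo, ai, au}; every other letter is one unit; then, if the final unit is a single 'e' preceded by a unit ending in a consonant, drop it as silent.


Word: "motorcycle" (10 letters)
Left-to-right scan:
  [1] 'm' (letter)
  [2] 'o' (letter)
  [3] 't' (letter)
  [4] 'o' (letter)
  [5] 'r' (letter)
  [6] 'c' (letter)
  [7] 'y' (letter)
  [8] 'c' (letter)
  [9] 'l' (letter)
  [10] 'e' (letter)
Units from scan: 10
Final unit is 'e' after a consonant -> drop as silent (-1)
Sound units = 9 units


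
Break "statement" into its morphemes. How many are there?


Word: "statement"
Morphemes: state / -ment
Each morpheme carries meaning
= 2 morphemes


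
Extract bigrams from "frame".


Word: "frame" (length 5)
Number of bigrams = 5 - 2 + 1 = 4
  Position 0: "fr"
  Position 1: "ra"
  Position 2: "am"
  Position 3: "me"
Bigrams = "fr", "ra", "am", "me"


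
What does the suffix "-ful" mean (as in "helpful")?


Suffix: -ful
Example: helpful (help + -ful)
Meaning = full of


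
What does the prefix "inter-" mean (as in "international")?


Prefix: inter-
As in: international -> inter- + national
Meaning = between


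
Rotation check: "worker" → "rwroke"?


Word: "worker", Candidate: "rwroke"
Method: check if candidate is substring of word+word
"workerworker" contains "rwroke"? No
Is rotation = No


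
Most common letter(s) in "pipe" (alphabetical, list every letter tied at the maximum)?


Word: "pipe"
Letter counts:
  'e': 1
  'i': 1
  'p': 2
Maximum count = 2
Most frequent = 'p' (2 times each)


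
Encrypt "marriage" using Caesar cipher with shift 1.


Word: "marriage"
Shift: 1
Each letter → (letter + shift) mod 26:
  'm' (12) + 1 = 13 → 'n'
  'a' (0) + 1 = 1 → 'b'
  'r' (17) + 1 = 18 → 's'
  'r' (17) + 1 = 18 → 's'
  'i' (8) + 1 = 9 → 'j'
  'a' (0) + 1 = 1 → 'b'
  'g' (6) + 1 = 7 → 'h'
  'e' (4) + 1 = 5 → 'f'
Result = "nbssjbhf"


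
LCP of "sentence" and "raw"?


Word 1: "sentence"
Word 2: "raw"
Comparing from start:
  Pos 0: 's' != 'r' (stop)
LCP = "" (length 0)


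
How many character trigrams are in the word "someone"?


Word: "someone" (length 7)
Number of 3-grams = length - 3 + 1 = 7 - 3 + 1
= 5


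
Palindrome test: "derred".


Word: "derred"
Reversed: "derred"
Forward == Backward? derred == derred
Palindrome = Yes


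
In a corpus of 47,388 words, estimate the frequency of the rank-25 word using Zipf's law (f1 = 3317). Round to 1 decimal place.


Zipf's law: f(r) = f(1) / r
f(1) = 3317
f(25) = 3317 / 25
= 132.7 occurrences


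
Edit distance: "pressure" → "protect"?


Word 1: "pressure" (length 8)
Word 2: "protect" (length 7)
One optimal edit sequence (insert/delete/substitute each cost 1):
  1. keep 'p'
  2. keep 'r'
  3. delete 'e'  (+1)
  4. substitute 's' -> 'o'  (+1)
  5. substitute 's' -> 't'  (+1)
  6. substitute 'u' -> 'e'  (+1)
  7. substitute 'r' -> 'c'  (+1)
  8. substitute 'e' -> 't'  (+1)
Total edit operations: 6
Edit distance = 6


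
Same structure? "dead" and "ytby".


Pattern of "dead": [0, 1, 2, 0]
Pattern of "ytby": [0, 1, 2, 0]
Patterns match
Same pattern = Yes


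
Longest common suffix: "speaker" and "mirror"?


Word 1: "speaker"
Word 2: "mirror"
Comparing from end:
  Pos -1: 'r' == 'r'
  Pos -2: 'e' != 'o' (stop)
LCS = "r" (length 1)


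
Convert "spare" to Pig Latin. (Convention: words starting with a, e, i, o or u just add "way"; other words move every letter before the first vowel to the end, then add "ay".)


Word: "spare"
Starts with consonant(s) → move to end, add 'ay'
Consonant cluster: "sp"
Pig Latin = "arespay"


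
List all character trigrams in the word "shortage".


Word: "shortage" (length 8)
Number of trigrams = 8 - 3 + 1 = 6
  Position 0: "sho"
  Position 1: "hor"
  Position 2: "ort"
  Position 3: "rta"
  Position 4: "tag"
  Position 5: "age"
Trigrams = "sho", "hor", "ort", "rta", "tag", "age"


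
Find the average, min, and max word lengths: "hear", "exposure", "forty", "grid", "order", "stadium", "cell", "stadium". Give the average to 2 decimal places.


Lengths: "hear"=4, "exposure"=8, "forty"=5, "grid"=4, "order"=5, "stadium"=7, "cell"=4, "stadium"=7
Sum = 44, Count = 8
Average = 44/8 = 5.50
= avg=5.50, min=4, max=8


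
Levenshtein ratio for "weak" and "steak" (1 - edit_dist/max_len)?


Word 1: "weak" (length 4)
Word 2: "steak" (length 5)
One optimal edit sequence:
  1. insert 's'  (+1)
  2. substitute 'w' -> 't'  (+1)
  3. keep 'e'
  4. keep 'a'
  5. keep 'k'
Edit distance = 2
Max length = max(4, 5) = 5
Similarity = 1 - 2/5
= 0.6000


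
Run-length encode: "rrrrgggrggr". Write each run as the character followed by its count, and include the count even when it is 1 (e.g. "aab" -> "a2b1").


String: "rrrrgggrggr"
Scanning for consecutive runs:
  'r' x 4
  'g' x 3
  'r' x 1
  'g' x 2
  'r' x 1
RLE = "r4g3r1g2r1"


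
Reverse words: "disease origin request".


Original: "disease origin request"
Words (1..n): disease | origin | request
Reversed (n..1): request | origin | disease
Result = "request origin disease"


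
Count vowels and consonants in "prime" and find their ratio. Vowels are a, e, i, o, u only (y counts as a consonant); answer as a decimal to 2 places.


Word: "prime"
Vowels (a,e,i,o,u): 2
Consonants: 3
Ratio = 2/3
= 0.67


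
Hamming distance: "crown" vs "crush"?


Comparing character by character (same length = 5):
  Pos 0: 'c' vs 'c' =
  Pos 1: 'r' vs 'r' =
  Pos 2: 'o' vs 'u' !=
  Pos 3: 'w' vs 's' !=
  Pos 4: 'n' vs 'h' !=
Hamming distance = 3


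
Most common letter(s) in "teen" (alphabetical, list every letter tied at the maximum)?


Word: "teen"
Letter counts:
  'e': 2
  'n': 1
  't': 1
Maximum count = 2
Most frequent = 'e' (2 times each)


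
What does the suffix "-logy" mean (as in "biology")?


Suffix: -logy
Example: biology (bio- + -logy)
Meaning = study of


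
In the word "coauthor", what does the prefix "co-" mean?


Prefix: co-
Example: coauthor = co- + author
Meaning = together


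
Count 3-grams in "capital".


Word: "capital" (length 7)
Number of 3-grams = length - 3 + 1 = 7 - 3 + 1
= 5


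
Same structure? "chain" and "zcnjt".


Pattern of "chain": [0, 1, 2, 3, 4]
Pattern of "zcnjt": [0, 1, 2, 3, 4]
Patterns match
Same pattern = Yes


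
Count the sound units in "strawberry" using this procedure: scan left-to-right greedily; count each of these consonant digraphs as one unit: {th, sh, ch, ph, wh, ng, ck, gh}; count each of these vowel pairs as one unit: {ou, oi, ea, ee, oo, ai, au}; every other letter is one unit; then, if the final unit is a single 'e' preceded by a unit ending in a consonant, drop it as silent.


Word: "strawberry" (10 letters)
Left-to-right scan:
  (1) 's' (letter)
  (2) 't' (letter)
  (3) 'r' (letter)
  (4) 'a' (letter)
  (5) 'w' (letter)
  (6) 'b' (letter)
  (7) 'e' (letter)
  (8) 'r' (letter)
  (9) 'r' (letter)
  (10) 'y' (letter)
Units from scan: 10
Sound units = 10 units


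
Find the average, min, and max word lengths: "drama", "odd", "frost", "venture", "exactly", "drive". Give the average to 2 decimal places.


Lengths: "drama"=5, "odd"=3, "frost"=5, "venture"=7, "exactly"=7, "drive"=5
Sum = 32, Count = 6
Average = 32/6 = 5.33
= avg=5.33, min=3, max=7


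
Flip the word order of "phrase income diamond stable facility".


Original: "phrase income diamond stable facility"
Words (1..n): phrase | income | diamond | stable | facility
Reversed (n..1): facility | stable | diamond | income | phrase
Result = "facility stable diamond income phrase"


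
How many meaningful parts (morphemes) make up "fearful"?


Word: "fearful"
Morphemes: fear | -ful
Each morpheme carries meaning
= 2 morphemes


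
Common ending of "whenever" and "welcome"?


Word 1: "whenever"
Word 2: "welcome"
Comparing from end:
  Pos -1: 'r' != 'e' (stop)
LCS = "" (length 0)


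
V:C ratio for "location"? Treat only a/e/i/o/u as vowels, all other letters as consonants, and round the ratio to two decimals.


Word: "location"
Vowels (a,e,i,o,u): 4
Consonants: 4
Ratio = 4/4
= 1.00


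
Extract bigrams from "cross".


Word: "cross" (length 5)
Number of bigrams = 5 - 2 + 1 = 4
  Position 0: "cr"
  Position 1: "ro"
  Position 2: "os"
  Position 3: "ss"
Bigrams = "cr", "ro", "os", "ss"


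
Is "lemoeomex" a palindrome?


Word: "lemoeomex"
Reversed: "xemoeomel"
Forward == Backward? lemoeomex != xemoeomel
Palindrome = No


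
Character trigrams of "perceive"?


Word: "perceive" (length 8)
Number of trigrams = 8 - 3 + 1 = 6
  Position 0: "per"
  Position 1: "erc"
  Position 2: "rce"
  Position 3: "cei"
  Position 4: "eiv"
  Position 5: "ive"
Trigrams = "per", "erc", "rce", "cei", "eiv", "ive"
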